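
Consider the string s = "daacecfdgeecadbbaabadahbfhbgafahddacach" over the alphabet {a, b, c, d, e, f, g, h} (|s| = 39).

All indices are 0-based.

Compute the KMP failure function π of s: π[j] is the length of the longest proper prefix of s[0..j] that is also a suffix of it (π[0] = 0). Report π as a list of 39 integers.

[0, 0, 0, 0, 0, 0, 0, 1, 0, 0, 0, 0, 0, 1, 0, 0, 0, 0, 0, 0, 1, 2, 0, 0, 0, 0, 0, 0, 0, 0, 0, 0, 1, 1, 2, 0, 0, 0, 0]

π[0] = 0
j=1 s[j]='a': π[1]=0 (border '')
j=2 s[j]='a': π[2]=0 (border '')
j=3 s[j]='c': π[3]=0 (border '')
j=4 s[j]='e': π[4]=0 (border '')
j=5 s[j]='c': π[5]=0 (border '')
j=6 s[j]='f': π[6]=0 (border '')
j=7 s[j]='d': π[7]=1 (border 'd')
j=8 s[j]='g': k: 1→0; π[8]=0 (border '')
j=9 s[j]='e': π[9]=0 (border '')
j=10 s[j]='e': π[10]=0 (border '')
j=11 s[j]='c': π[11]=0 (border '')
j=12 s[j]='a': π[12]=0 (border '')
j=13 s[j]='d': π[13]=1 (border 'd')
j=14 s[j]='b': k: 1→0; π[14]=0 (border '')
j=15 s[j]='b': π[15]=0 (border '')
j=16 s[j]='a': π[16]=0 (border '')
j=17 s[j]='a': π[17]=0 (border '')
j=18 s[j]='b': π[18]=0 (border '')
j=19 s[j]='a': π[19]=0 (border '')
j=20 s[j]='d': π[20]=1 (border 'd')
j=21 s[j]='a': π[21]=2 (border 'da')
j=22 s[j]='h': k: 2→0; π[22]=0 (border '')
j=23 s[j]='b': π[23]=0 (border '')
j=24 s[j]='f': π[24]=0 (border '')
j=25 s[j]='h': π[25]=0 (border '')
j=26 s[j]='b': π[26]=0 (border '')
j=27 s[j]='g': π[27]=0 (border '')
j=28 s[j]='a': π[28]=0 (border '')
j=29 s[j]='f': π[29]=0 (border '')
j=30 s[j]='a': π[30]=0 (border '')
j=31 s[j]='h': π[31]=0 (border '')
j=32 s[j]='d': π[32]=1 (border 'd')
j=33 s[j]='d': k: 1→0; π[33]=1 (border 'd')
j=34 s[j]='a': π[34]=2 (border 'da')
j=35 s[j]='c': k: 2→0; π[35]=0 (border '')
j=36 s[j]='a': π[36]=0 (border '')
j=37 s[j]='c': π[37]=0 (border '')
j=38 s[j]='h': π[38]=0 (border '')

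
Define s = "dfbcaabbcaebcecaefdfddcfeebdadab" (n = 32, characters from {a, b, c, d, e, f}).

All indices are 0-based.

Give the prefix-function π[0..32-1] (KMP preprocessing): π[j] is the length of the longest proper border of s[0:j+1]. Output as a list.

[0, 0, 0, 0, 0, 0, 0, 0, 0, 0, 0, 0, 0, 0, 0, 0, 0, 0, 1, 2, 1, 1, 0, 0, 0, 0, 0, 1, 0, 1, 0, 0]

π[0] = 0
j=1 s[j]='f': π[1]=0 (border '')
j=2 s[j]='b': π[2]=0 (border '')
j=3 s[j]='c': π[3]=0 (border '')
j=4 s[j]='a': π[4]=0 (border '')
j=5 s[j]='a': π[5]=0 (border '')
j=6 s[j]='b': π[6]=0 (border '')
j=7 s[j]='b': π[7]=0 (border '')
j=8 s[j]='c': π[8]=0 (border '')
j=9 s[j]='a': π[9]=0 (border '')
j=10 s[j]='e': π[10]=0 (border '')
j=11 s[j]='b': π[11]=0 (border '')
j=12 s[j]='c': π[12]=0 (border '')
j=13 s[j]='e': π[13]=0 (border '')
j=14 s[j]='c': π[14]=0 (border '')
j=15 s[j]='a': π[15]=0 (border '')
j=16 s[j]='e': π[16]=0 (border '')
j=17 s[j]='f': π[17]=0 (border '')
j=18 s[j]='d': π[18]=1 (border 'd')
j=19 s[j]='f': π[19]=2 (border 'df')
j=20 s[j]='d': k: 2→0; π[20]=1 (border 'd')
j=21 s[j]='d': k: 1→0; π[21]=1 (border 'd')
j=22 s[j]='c': k: 1→0; π[22]=0 (border '')
j=23 s[j]='f': π[23]=0 (border '')
j=24 s[j]='e': π[24]=0 (border '')
j=25 s[j]='e': π[25]=0 (border '')
j=26 s[j]='b': π[26]=0 (border '')
j=27 s[j]='d': π[27]=1 (border 'd')
j=28 s[j]='a': k: 1→0; π[28]=0 (border '')
j=29 s[j]='d': π[29]=1 (border 'd')
j=30 s[j]='a': k: 1→0; π[30]=0 (border '')
j=31 s[j]='b': π[31]=0 (border '')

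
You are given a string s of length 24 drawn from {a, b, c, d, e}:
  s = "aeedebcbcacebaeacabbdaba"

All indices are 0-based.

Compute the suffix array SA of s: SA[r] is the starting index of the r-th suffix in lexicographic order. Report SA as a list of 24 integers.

[23, 21, 17, 15, 9, 13, 0, 22, 12, 18, 7, 5, 19, 16, 8, 6, 10, 20, 3, 14, 11, 4, 2, 1]

rank→(start, suffix):
  0 → (23, 'a')
  1 → (21, 'aba')
  2 → (17, 'abbdaba')
  3 → (15, 'acabbdaba')
  4 → (9, 'acebaeacabbdaba')
  5 → (13, 'aeacabbdaba')
  6 → (0, 'aeedebcbcacebaeacabbdaba')
  7 → (22, 'ba')
  8 → (12, 'baeacabbdaba')
  9 → (18, 'bbdaba')
  10 → (7, 'bcacebaeacabbdaba')
  11 → (5, 'bcbcacebaeacabbdaba')
  12 → (19, 'bdaba')
  13 → (16, 'cabbdaba')
  14 → (8, 'cacebaeacabbdaba')
  15 → (6, 'cbcacebaeacabbdaba')
  16 → (10, 'cebaeacabbdaba')
  17 → (20, 'daba')
  18 → (3, 'debcbcacebaeacabbdaba')
  19 → (14, 'eacabbdaba')
  20 → (11, 'ebaeacabbdaba')
  21 → (4, 'ebcbcacebaeacabbdaba')
  22 → (2, 'edebcbcacebaeacabbdaba')
  23 → (1, 'eedebcbcacebaeacabbdaba')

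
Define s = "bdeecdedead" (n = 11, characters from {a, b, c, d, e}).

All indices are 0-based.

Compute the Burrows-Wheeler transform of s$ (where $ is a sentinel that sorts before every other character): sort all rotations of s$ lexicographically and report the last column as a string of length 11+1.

rank  rotation      last
    0  $bdeecdedead  d
    1  ad$bdeecdede  e
    2  bdeecdedead$  $
    3  cdedead$bdee  e
    4  d$bdeecdedea  a
    5  dead$bdeecde  e
    6  dedead$bdeec  c
    7  deecdedead$b  b
    8  ead$bdeecded  d
    9  ecdedead$bde  e
   10  edead$bdeecd  d
   11  eecdedead$bd  d

de$eaecbdedd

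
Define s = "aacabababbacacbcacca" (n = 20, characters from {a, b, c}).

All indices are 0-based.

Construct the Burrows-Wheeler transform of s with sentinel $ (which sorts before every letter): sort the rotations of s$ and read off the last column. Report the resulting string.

ac$cbbabccaabaccaabaa

rank  rotation               last
    0  $aacabababbacacbcacca  a
    1  a$aacabababbacacbcacc  c
    2  aacabababbacacbcacca$  $
    3  abababbacacbcacca$aac  c
    4  ababbacacbcacca$aacab  b
    5  abbacacbcacca$aacabab  b
    6  acabababbacacbcacca$a  a
    7  acacbcacca$aacabababb  b
    8  acbcacca$aacabababbac  c
    9  acca$aacabababbacacbc  c
   10  bababbacacbcacca$aaca  a
   11  babbacacbcacca$aacaba  a
   12  bacacbcacca$aacababab  b
   13  bbacacbcacca$aacababa  a
   14  bcacca$aacabababbacac  c
   15  ca$aacabababbacacbcac  c
   16  cabababbacacbcacca$aa  a
   17  cacbcacca$aacabababba  a
   18  cacca$aacabababbacacb  b
   19  cbcacca$aacabababbaca  a
   20  cca$aacabababbacacbca  a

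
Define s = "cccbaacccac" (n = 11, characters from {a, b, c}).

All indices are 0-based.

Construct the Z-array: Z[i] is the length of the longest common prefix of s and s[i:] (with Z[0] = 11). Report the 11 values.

[11, 2, 1, 0, 0, 0, 3, 2, 1, 0, 1]

Z[0]=11
i=1: outside box; Z[1]=2 grow→box=[1,3)
i=2: min(r-i=1, Z[1]=2)=1; Z[2]=1
i=3: outside box; Z[3]=0
i=4: outside box; Z[4]=0
i=5: outside box; Z[5]=0
i=6: outside box; Z[6]=3 grow→box=[6,9)
i=7: min(r-i=2, Z[1]=2)=2; Z[7]=2
i=8: min(r-i=1, Z[2]=1)=1; Z[8]=1
i=9: outside box; Z[9]=0
i=10: outside box; Z[10]=1 grow→box=[10,11)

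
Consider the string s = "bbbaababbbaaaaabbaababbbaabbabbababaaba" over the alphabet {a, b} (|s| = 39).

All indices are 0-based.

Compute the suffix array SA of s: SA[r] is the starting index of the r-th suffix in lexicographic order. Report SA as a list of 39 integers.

sorted suffixes:
  #0 SA[0]=38  'a'
  #1 SA[1]=10  'aaaaabbaababbbaabbabbababaaba'
  #2 SA[2]=11  'aaaabbaababbbaabbabbababaaba'
  #3 SA[3]=12  'aaabbaababbbaabbabbababaaba'
  #4 SA[4]=35  'aaba'
  #5 SA[5]=3  'aababbbaaaaabbaababbbaabbabbababaaba'
  #6 SA[6]=17  'aababbbaabbabbababaaba'
  #7 SA[7]=13  'aabbaababbbaabbabbababaaba'
  #8 SA[8]=24  'aabbabbababaaba'
  #9 SA[9]=36  'aba'
  #10 SA[10]=33  'abaaba'
  #11 SA[11]=31  'ababaaba'
  #12 SA[12]=4  'ababbbaaaaabbaababbbaabbabbababaaba'
  #13 SA[13]=18  'ababbbaabbabbababaaba'
  #14 SA[14]=14  'abbaababbbaabbabbababaaba'
  #15 SA[15]=28  'abbababaaba'
  #16 SA[16]=25  'abbabbababaaba'
  #17 SA[17]=6  'abbbaaaaabbaababbbaabbabbababaaba'
  #18 SA[18]=20  'abbbaabbabbababaaba'
  #19 SA[19]=37  'ba'
  #20 SA[20]=9  'baaaaabbaababbbaabbabbababaaba'
  #21 SA[21]=34  'baaba'
  #22 SA[22]=2  'baababbbaaaaabbaababbbaabbabbababaaba'
  #23 SA[23]=16  'baababbbaabbabbababaaba'
  #24 SA[24]=23  'baabbabbababaaba'
  #25 SA[25]=32  'babaaba'
  #26 SA[26]=30  'bababaaba'
  #27 SA[27]=27  'babbababaaba'
  #28 SA[28]=5  'babbbaaaaabbaababbbaabbabbababaaba'
  #29 SA[29]=19  'babbbaabbabbababaaba'
  #30 SA[30]=8  'bbaaaaabbaababbbaabbabbababaaba'
  #31 SA[31]=1  'bbaababbbaaaaabbaababbbaabbabbababaaba'
  #32 SA[32]=15  'bbaababbbaabbabbababaaba'
  #33 SA[33]=22  'bbaabbabbababaaba'
  #34 SA[34]=29  'bbababaaba'
  #35 SA[35]=26  'bbabbababaaba'
  #36 SA[36]=7  'bbbaaaaabbaababbbaabbabbababaaba'
  #37 SA[37]=0  'bbbaababbbaaaaabbaababbbaabbabbababaaba'
  #38 SA[38]=21  'bbbaabbabbababaaba'

[38, 10, 11, 12, 35, 3, 17, 13, 24, 36, 33, 31, 4, 18, 14, 28, 25, 6, 20, 37, 9, 34, 2, 16, 23, 32, 30, 27, 5, 19, 8, 1, 15, 22, 29, 26, 7, 0, 21]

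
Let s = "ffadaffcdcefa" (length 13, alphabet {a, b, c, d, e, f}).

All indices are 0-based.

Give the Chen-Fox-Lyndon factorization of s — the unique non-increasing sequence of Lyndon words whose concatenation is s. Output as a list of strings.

emit factor 1: 'f' (i=0, period=1)
emit factor 2: 'f' (i=1, period=1)
emit factor 3: 'adaffcdcef' (i=2, period=10)
emit factor 4: 'a' (i=12, period=1)

["f", "f", "adaffcdcef", "a"]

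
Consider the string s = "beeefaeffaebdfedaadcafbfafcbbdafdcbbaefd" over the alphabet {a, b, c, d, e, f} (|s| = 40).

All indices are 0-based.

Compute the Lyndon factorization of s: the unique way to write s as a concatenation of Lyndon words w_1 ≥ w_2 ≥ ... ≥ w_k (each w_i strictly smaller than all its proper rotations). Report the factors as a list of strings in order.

["beeef", "aeff", "aebdfed", "aadcafbfafcbbdafdcbbaefd"]

emit factor 1: 'beeef' (i=0, period=5)
emit factor 2: 'aeff' (i=5, period=4)
emit factor 3: 'aebdfed' (i=9, period=7)
emit factor 4: 'aadcafbfafcbbdafdcbbaefd' (i=16, period=24)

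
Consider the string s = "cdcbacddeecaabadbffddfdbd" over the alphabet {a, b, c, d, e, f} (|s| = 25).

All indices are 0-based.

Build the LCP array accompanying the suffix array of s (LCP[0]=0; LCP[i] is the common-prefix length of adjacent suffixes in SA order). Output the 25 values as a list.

[0, 1, 1, 1, 0, 2, 1, 1, 0, 1, 1, 2, 0, 1, 2, 1, 1, 2, 1, 1, 0, 1, 0, 2, 1]

sorted suffixes:
  #0 SA[0]=11  'aabadbffddfdbd'
  #1 SA[1]=12  'abadbffddfdbd'
  #2 SA[2]=4  'acddeecaabadbffddfdbd'
  #3 SA[3]=14  'adbffddfdbd'
  #4 SA[4]=3  'bacddeecaabadbffddfdbd'
  #5 SA[5]=13  'badbffddfdbd'
  #6 SA[6]=23  'bd'
  #7 SA[7]=16  'bffddfdbd'
  #8 SA[8]=10  'caabadbffddfdbd'
  #9 SA[9]=2  'cbacddeecaabadbffddfdbd'
  #10 SA[10]=0  'cdcbacddeecaabadbffddfdbd'
  #11 SA[11]=5  'cddeecaabadbffddfdbd'
  #12 SA[12]=24  'd'
  #13 SA[13]=22  'dbd'
  #14 SA[14]=15  'dbffddfdbd'
  #15 SA[15]=1  'dcbacddeecaabadbffddfdbd'
  #16 SA[16]=6  'ddeecaabadbffddfdbd'
  #17 SA[17]=19  'ddfdbd'
  #18 SA[18]=7  'deecaabadbffddfdbd'
  #19 SA[19]=20  'dfdbd'
  #20 SA[20]=9  'ecaabadbffddfdbd'
  #21 SA[21]=8  'eecaabadbffddfdbd'
  #22 SA[22]=21  'fdbd'
  #23 SA[23]=18  'fddfdbd'
  #24 SA[24]=17  'ffddfdbd'

SA = [11, 12, 4, 14, 3, 13, 23, 16, 10, 2, 0, 5, 24, 22, 15, 1, 6, 19, 7, 20, 9, 8, 21, 18, 17]
i: (SA[i-1],SA[i]) lcp shared
  1: (11,12) 1 'a'
  2: (12,4) 1 'a'
  3: (4,14) 1 'a'
  4: (14,3) 0 ''
  5: (3,13) 2 'ba'
  6: (13,23) 1 'b'
  7: (23,16) 1 'b'
  8: (16,10) 0 ''
  9: (10,2) 1 'c'
  10: (2,0) 1 'c'
  11: (0,5) 2 'cd'
  12: (5,24) 0 ''
  13: (24,22) 1 'd'
  14: (22,15) 2 'db'
  15: (15,1) 1 'd'
  16: (1,6) 1 'd'
  17: (6,19) 2 'dd'
  18: (19,7) 1 'd'
  19: (7,20) 1 'd'
  20: (20,9) 0 ''
  21: (9,8) 1 'e'
  22: (8,21) 0 ''
  23: (21,18) 2 'fd'
  24: (18,17) 1 'f'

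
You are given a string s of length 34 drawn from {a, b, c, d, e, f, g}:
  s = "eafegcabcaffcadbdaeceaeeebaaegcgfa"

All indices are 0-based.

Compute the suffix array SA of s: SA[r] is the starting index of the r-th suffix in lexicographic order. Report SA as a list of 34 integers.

sorted suffixes:
  #0 SA[0]=33  'a'
  #1 SA[1]=26  'aaegcgfa'
  #2 SA[2]=6  'abcaffcadbdaeceaeeebaaegcgfa'
  #3 SA[3]=13  'adbdaeceaeeebaaegcgfa'
  #4 SA[4]=17  'aeceaeeebaaegcgfa'
  #5 SA[5]=21  'aeeebaaegcgfa'
  #6 SA[6]=27  'aegcgfa'
  #7 SA[7]=1  'afegcabcaffcadbdaeceaeeebaaegcgfa'
  #8 SA[8]=9  'affcadbdaeceaeeebaaegcgfa'
  #9 SA[9]=25  'baaegcgfa'
  #10 SA[10]=7  'bcaffcadbdaeceaeeebaaegcgfa'
  #11 SA[11]=15  'bdaeceaeeebaaegcgfa'
  #12 SA[12]=5  'cabcaffcadbdaeceaeeebaaegcgfa'
  #13 SA[13]=12  'cadbdaeceaeeebaaegcgfa'
  #14 SA[14]=8  'caffcadbdaeceaeeebaaegcgfa'
  #15 SA[15]=19  'ceaeeebaaegcgfa'
  #16 SA[16]=30  'cgfa'
  #17 SA[17]=16  'daeceaeeebaaegcgfa'
  #18 SA[18]=14  'dbdaeceaeeebaaegcgfa'
  #19 SA[19]=20  'eaeeebaaegcgfa'
  #20 SA[20]=0  'eafegcabcaffcadbdaeceaeeebaaegcgfa'
  #21 SA[21]=24  'ebaaegcgfa'
  #22 SA[22]=18  'eceaeeebaaegcgfa'
  #23 SA[23]=23  'eebaaegcgfa'
  #24 SA[24]=22  'eeebaaegcgfa'
  #25 SA[25]=3  'egcabcaffcadbdaeceaeeebaaegcgfa'
  #26 SA[26]=28  'egcgfa'
  #27 SA[27]=32  'fa'
  #28 SA[28]=11  'fcadbdaeceaeeebaaegcgfa'
  #29 SA[29]=2  'fegcabcaffcadbdaeceaeeebaaegcgfa'
  #30 SA[30]=10  'ffcadbdaeceaeeebaaegcgfa'
  #31 SA[31]=4  'gcabcaffcadbdaeceaeeebaaegcgfa'
  #32 SA[32]=29  'gcgfa'
  #33 SA[33]=31  'gfa'

[33, 26, 6, 13, 17, 21, 27, 1, 9, 25, 7, 15, 5, 12, 8, 19, 30, 16, 14, 20, 0, 24, 18, 23, 22, 3, 28, 32, 11, 2, 10, 4, 29, 31]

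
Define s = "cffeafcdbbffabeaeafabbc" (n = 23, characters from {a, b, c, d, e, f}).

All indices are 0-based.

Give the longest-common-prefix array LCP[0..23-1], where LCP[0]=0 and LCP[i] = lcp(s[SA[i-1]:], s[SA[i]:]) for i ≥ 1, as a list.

[0, 2, 1, 1, 2, 0, 2, 1, 1, 1, 0, 1, 1, 0, 0, 2, 3, 0, 3, 1, 1, 1, 2]

rank→(start, suffix):
  0 → (19, 'abbc')
  1 → (12, 'abeaeafabbc')
  2 → (15, 'aeafabbc')
  3 → (17, 'afabbc')
  4 → (4, 'afcdbbffabeaeafabbc')
  5 → (20, 'bbc')
  6 → (8, 'bbffabeaeafabbc')
  7 → (21, 'bc')
  8 → (13, 'beaeafabbc')
  9 → (9, 'bffabeaeafabbc')
  10 → (22, 'c')
  11 → (6, 'cdbbffabeaeafabbc')
  12 → (0, 'cffeafcdbbffabeaeafabbc')
  13 → (7, 'dbbffabeaeafabbc')
  14 → (14, 'eaeafabbc')
  15 → (16, 'eafabbc')
  16 → (3, 'eafcdbbffabeaeafabbc')
  17 → (18, 'fabbc')
  18 → (11, 'fabeaeafabbc')
  19 → (5, 'fcdbbffabeaeafabbc')
  20 → (2, 'feafcdbbffabeaeafabbc')
  21 → (10, 'ffabeaeafabbc')
  22 → (1, 'ffeafcdbbffabeaeafabbc')

SA = [19, 12, 15, 17, 4, 20, 8, 21, 13, 9, 22, 6, 0, 7, 14, 16, 3, 18, 11, 5, 2, 10, 1]
rank  pair      lcp
   1  s[19:],s[12:]  2  'ab'
   2  s[12:],s[15:]  1  'a'
   3  s[15:],s[17:]  1  'a'
   4  s[17:],s[4:]  2  'af'
   5  s[4:],s[20:]  0  ''
   6  s[20:],s[8:]  2  'bb'
   7  s[8:],s[21:]  1  'b'
   8  s[21:],s[13:]  1  'b'
   9  s[13:],s[9:]  1  'b'
  10  s[9:],s[22:]  0  ''
  11  s[22:],s[6:]  1  'c'
  12  s[6:],s[0:]  1  'c'
  13  s[0:],s[7:]  0  ''
  14  s[7:],s[14:]  0  ''
  15  s[14:],s[16:]  2  'ea'
  16  s[16:],s[3:]  3  'eaf'
  17  s[3:],s[18:]  0  ''
  18  s[18:],s[11:]  3  'fab'
  19  s[11:],s[5:]  1  'f'
  20  s[5:],s[2:]  1  'f'
  21  s[2:],s[10:]  1  'f'
  22  s[10:],s[1:]  2  'ff'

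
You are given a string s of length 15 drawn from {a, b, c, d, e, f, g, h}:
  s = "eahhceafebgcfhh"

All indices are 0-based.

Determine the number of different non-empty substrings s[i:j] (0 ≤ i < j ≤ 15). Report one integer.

rank→(start, suffix):
  0 → (6, 'afebgcfhh')
  1 → (1, 'ahhceafebgcfhh')
  2 → (9, 'bgcfhh')
  3 → (4, 'ceafebgcfhh')
  4 → (11, 'cfhh')
  5 → (5, 'eafebgcfhh')
  6 → (0, 'eahhceafebgcfhh')
  7 → (8, 'ebgcfhh')
  8 → (7, 'febgcfhh')
  9 → (12, 'fhh')
  10 → (10, 'gcfhh')
  11 → (14, 'h')
  12 → (3, 'hceafebgcfhh')
  13 → (13, 'hh')
  14 → (2, 'hhceafebgcfhh')

SA = [6, 1, 9, 4, 11, 5, 0, 8, 7, 12, 10, 14, 3, 13, 2]
i: (SA[i-1],SA[i]) lcp shared
  1: (6,1) 1 'a'
  2: (1,9) 0 ''
  3: (9,4) 0 ''
  4: (4,11) 1 'c'
  5: (11,5) 0 ''
  6: (5,0) 2 'ea'
  7: (0,8) 1 'e'
  8: (8,7) 0 ''
  9: (7,12) 1 'f'
  10: (12,10) 0 ''
  11: (10,14) 0 ''
  12: (14,3) 1 'h'
  13: (3,13) 1 'h'
  14: (13,2) 2 'hh'

n(n+1)/2 = 15·16/2 = 120
Σ LCP = 0 + 1 + 0 + 0 + 1 + 0 + 2 + 1 + 0 + 1 + 0 + 0 + 1 + 1 + 2 = 10
distinct = 120 − 10 = 110

110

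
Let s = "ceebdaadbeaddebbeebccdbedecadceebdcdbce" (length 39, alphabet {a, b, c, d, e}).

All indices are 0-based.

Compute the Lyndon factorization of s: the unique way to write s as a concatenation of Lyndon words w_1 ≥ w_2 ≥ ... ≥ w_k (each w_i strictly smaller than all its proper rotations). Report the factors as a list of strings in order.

["cee", "bd", "aadbeaddebbeebccdbedecadceebdcdbce"]

emit factor 1: 'cee' (i=0, period=3)
emit factor 2: 'bd' (i=3, period=2)
emit factor 3: 'aadbeaddebbeebccdbedecadceebdcdbce' (i=5, period=34)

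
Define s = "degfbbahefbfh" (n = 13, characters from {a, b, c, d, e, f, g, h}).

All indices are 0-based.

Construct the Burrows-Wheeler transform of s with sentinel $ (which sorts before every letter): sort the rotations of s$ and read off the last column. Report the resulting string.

hbbff$hdgebefa

rank  rotation        last
    0  $degfbbahefbfh  h
    1  ahefbfh$degfbb  b
    2  bahefbfh$degfb  b
    3  bbahefbfh$degf  f
    4  bfh$degfbbahef  f
    5  degfbbahefbfh$  $
    6  efbfh$degfbbah  h
    7  egfbbahefbfh$d  d
    8  fbbahefbfh$deg  g
    9  fbfh$degfbbahe  e
   10  fh$degfbbahefb  b
   11  gfbbahefbfh$de  e
   12  h$degfbbahefbf  f
   13  hefbfh$degfbba  a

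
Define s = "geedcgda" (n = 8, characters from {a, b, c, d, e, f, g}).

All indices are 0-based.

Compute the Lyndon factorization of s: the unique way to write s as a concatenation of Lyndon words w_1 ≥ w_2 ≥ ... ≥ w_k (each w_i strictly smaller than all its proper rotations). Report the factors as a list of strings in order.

emit factor 1: 'g' (i=0, period=1)
emit factor 2: 'e' (i=1, period=1)
emit factor 3: 'e' (i=2, period=1)
emit factor 4: 'd' (i=3, period=1)
emit factor 5: 'cgd' (i=4, period=3)
emit factor 6: 'a' (i=7, period=1)

["g", "e", "e", "d", "cgd", "a"]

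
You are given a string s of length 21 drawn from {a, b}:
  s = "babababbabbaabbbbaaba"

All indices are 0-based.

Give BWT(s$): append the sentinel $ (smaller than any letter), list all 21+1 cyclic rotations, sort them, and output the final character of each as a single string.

rank  rotation                last
    0  $babababbabbaabbbbaaba  a
    1  a$babababbabbaabbbbaab  b
    2  aaba$babababbabbaabbbb  b
    3  aabbbbaaba$babababbabb  b
    4  aba$babababbabbaabbbba  a
    5  abababbabbaabbbbaaba$b  b
    6  ababbabbaabbbbaaba$bab  b
    7  abbaabbbbaaba$babababb  b
    8  abbabbaabbbbaaba$babab  b
    9  abbbbaaba$babababbabba  a
   10  ba$babababbabbaabbbbaa  a
   11  baaba$babababbabbaabbb  b
   12  baabbbbaaba$babababbab  b
   13  babababbabbaabbbbaaba$  $
   14  bababbabbaabbbbaaba$ba  a
   15  babbaabbbbaaba$bababab  b
   16  babbabbaabbbbaaba$baba  a
   17  bbaaba$babababbabbaabb  b
   18  bbaabbbbaaba$babababba  a
   19  bbabbaabbbbaaba$bababa  a
   20  bbbaaba$babababbabbaab  b
   21  bbbbaaba$babababbabbaa  a

abbbabbbbaabb$ababaaba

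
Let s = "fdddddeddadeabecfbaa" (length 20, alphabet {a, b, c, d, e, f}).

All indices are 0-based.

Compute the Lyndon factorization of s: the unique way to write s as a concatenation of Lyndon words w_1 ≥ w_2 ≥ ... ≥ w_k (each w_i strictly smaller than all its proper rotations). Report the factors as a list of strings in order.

["f", "ddddde", "d", "d", "ade", "abecfb", "a", "a"]

emit factor 1: 'f' (i=0, period=1)
emit factor 2: 'ddddde' (i=1, period=6)
emit factor 3: 'd' (i=7, period=1)
emit factor 4: 'd' (i=8, period=1)
emit factor 5: 'ade' (i=9, period=3)
emit factor 6: 'abecfb' (i=12, period=6)
emit factor 7: 'a' (i=18, period=1)
emit factor 8: 'a' (i=19, period=1)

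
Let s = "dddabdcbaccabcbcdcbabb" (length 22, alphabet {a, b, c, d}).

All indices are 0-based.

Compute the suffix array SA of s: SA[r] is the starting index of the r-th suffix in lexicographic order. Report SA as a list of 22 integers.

rank | idx | suffix
   0 |  19 | abb
   1 |  11 | abcbcdcbabb
   2 |   3 | abdcbaccabcbcdcbabb
   3 |   8 | accabcbcdcbabb
   4 |  21 | b
   5 |  18 | babb
   6 |   7 | baccabcbcdcbabb
   7 |  20 | bb
   8 |  12 | bcbcdcbabb
   9 |  14 | bcdcbabb
  10 |   4 | bdcbaccabcbcdcbabb
  11 |  10 | cabcbcdcbabb
  12 |  17 | cbabb
  13 |   6 | cbaccabcbcdcbabb
  14 |  13 | cbcdcbabb
  15 |   9 | ccabcbcdcbabb
  16 |  15 | cdcbabb
  17 |   2 | dabdcbaccabcbcdcbabb
  18 |  16 | dcbabb
  19 |   5 | dcbaccabcbcdcbabb
  20 |   1 | ddabdcbaccabcbcdcbabb
  21 |   0 | dddabdcbaccabcbcdcbabb

[19, 11, 3, 8, 21, 18, 7, 20, 12, 14, 4, 10, 17, 6, 13, 9, 15, 2, 16, 5, 1, 0]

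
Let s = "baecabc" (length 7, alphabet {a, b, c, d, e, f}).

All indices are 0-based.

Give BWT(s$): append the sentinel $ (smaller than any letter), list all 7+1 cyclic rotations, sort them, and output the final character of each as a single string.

rank  rotation  last
    0  $baecabc  c
    1  abc$baec  c
    2  aecabc$b  b
    3  baecabc$  $
    4  bc$baeca  a
    5  c$baecab  b
    6  cabc$bae  e
    7  ecabc$ba  a

ccb$abea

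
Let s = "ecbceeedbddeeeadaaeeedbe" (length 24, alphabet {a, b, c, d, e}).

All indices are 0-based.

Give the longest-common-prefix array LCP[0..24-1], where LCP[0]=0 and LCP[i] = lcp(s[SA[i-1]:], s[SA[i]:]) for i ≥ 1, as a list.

rank | idx | suffix
   0 |  16 | aaeeedbe
   1 |  14 | adaaeeedbe
   2 |  17 | aeeedbe
   3 |   2 | bceeedbddeeeadaaeeedbe
   4 |   8 | bddeeeadaaeeedbe
   5 |  22 | be
   6 |   1 | cbceeedbddeeeadaaeeedbe
   7 |   3 | ceeedbddeeeadaaeeedbe
   8 |  15 | daaeeedbe
   9 |   7 | dbddeeeadaaeeedbe
  10 |  21 | dbe
  11 |   9 | ddeeeadaaeeedbe
  12 |  10 | deeeadaaeeedbe
  13 |  23 | e
  14 |  13 | eadaaeeedbe
  15 |   0 | ecbceeedbddeeeadaaeeedbe
  16 |   6 | edbddeeeadaaeeedbe
  17 |  20 | edbe
  18 |  12 | eeadaaeeedbe
  19 |   5 | eedbddeeeadaaeeedbe
  20 |  19 | eedbe
  21 |  11 | eeeadaaeeedbe
  22 |   4 | eeedbddeeeadaaeeedbe
  23 |  18 | eeedbe

SA = [16, 14, 17, 2, 8, 22, 1, 3, 15, 7, 21, 9, 10, 23, 13, 0, 6, 20, 12, 5, 19, 11, 4, 18]
i: (SA[i-1],SA[i]) lcp shared
  1: (16,14) 1 'a'
  2: (14,17) 1 'a'
  3: (17,2) 0 ''
  4: (2,8) 1 'b'
  5: (8,22) 1 'b'
  6: (22,1) 0 ''
  7: (1,3) 1 'c'
  8: (3,15) 0 ''
  9: (15,7) 1 'd'
  10: (7,21) 2 'db'
  11: (21,9) 1 'd'
  12: (9,10) 1 'd'
  13: (10,23) 0 ''
  14: (23,13) 1 'e'
  15: (13,0) 1 'e'
  16: (0,6) 1 'e'
  17: (6,20) 3 'edb'
  18: (20,12) 1 'e'
  19: (12,5) 2 'ee'
  20: (5,19) 4 'eedb'
  21: (19,11) 2 'ee'
  22: (11,4) 3 'eee'
  23: (4,18) 5 'eeedb'

[0, 1, 1, 0, 1, 1, 0, 1, 0, 1, 2, 1, 1, 0, 1, 1, 1, 3, 1, 2, 4, 2, 3, 5]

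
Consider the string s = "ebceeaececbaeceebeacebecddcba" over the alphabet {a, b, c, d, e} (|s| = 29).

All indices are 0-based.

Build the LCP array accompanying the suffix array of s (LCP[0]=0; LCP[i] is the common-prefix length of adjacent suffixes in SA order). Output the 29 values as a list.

rank→(start, suffix):
  0 → (28, 'a')
  1 → (18, 'acebecddcba')
  2 → (5, 'aececbaeceebeacebecddcba')
  3 → (11, 'aeceebeacebecddcba')
  4 → (27, 'ba')
  5 → (10, 'baeceebeacebecddcba')
  6 → (1, 'bceeaececbaeceebeacebecddcba')
  7 → (16, 'beacebecddcba')
  8 → (21, 'becddcba')
  9 → (26, 'cba')
  10 → (9, 'cbaeceebeacebecddcba')
  11 → (23, 'cddcba')
  12 → (19, 'cebecddcba')
  13 → (7, 'cecbaeceebeacebecddcba')
  14 → (2, 'ceeaececbaeceebeacebecddcba')
  15 → (13, 'ceebeacebecddcba')
  16 → (25, 'dcba')
  17 → (24, 'ddcba')
  18 → (17, 'eacebecddcba')
  19 → (4, 'eaececbaeceebeacebecddcba')
  20 → (0, 'ebceeaececbaeceebeacebecddcba')
  21 → (15, 'ebeacebecddcba')
  22 → (20, 'ebecddcba')
  23 → (8, 'ecbaeceebeacebecddcba')
  24 → (22, 'ecddcba')
  25 → (6, 'ececbaeceebeacebecddcba')
  26 → (12, 'eceebeacebecddcba')
  27 → (3, 'eeaececbaeceebeacebecddcba')
  28 → (14, 'eebeacebecddcba')

SA = [28, 18, 5, 11, 27, 10, 1, 16, 21, 26, 9, 23, 19, 7, 2, 13, 25, 24, 17, 4, 0, 15, 20, 8, 22, 6, 12, 3, 14]
rank  pair      lcp
   1  s[28:],s[18:]  1  'a'
   2  s[18:],s[5:]  1  'a'
   3  s[5:],s[11:]  4  'aece'
   4  s[11:],s[27:]  0  ''
   5  s[27:],s[10:]  2  'ba'
   6  s[10:],s[1:]  1  'b'
   7  s[1:],s[16:]  1  'b'
   8  s[16:],s[21:]  2  'be'
   9  s[21:],s[26:]  0  ''
  10  s[26:],s[9:]  3  'cba'
  11  s[9:],s[23:]  1  'c'
  12  s[23:],s[19:]  1  'c'
  13  s[19:],s[7:]  2  'ce'
  14  s[7:],s[2:]  2  'ce'
  15  s[2:],s[13:]  3  'cee'
  16  s[13:],s[25:]  0  ''
  17  s[25:],s[24:]  1  'd'
  18  s[24:],s[17:]  0  ''
  19  s[17:],s[4:]  2  'ea'
  20  s[4:],s[0:]  1  'e'
  21  s[0:],s[15:]  2  'eb'
  22  s[15:],s[20:]  3  'ebe'
  23  s[20:],s[8:]  1  'e'
  24  s[8:],s[22:]  2  'ec'
  25  s[22:],s[6:]  2  'ec'
  26  s[6:],s[12:]  3  'ece'
  27  s[12:],s[3:]  1  'e'
  28  s[3:],s[14:]  2  'ee'

[0, 1, 1, 4, 0, 2, 1, 1, 2, 0, 3, 1, 1, 2, 2, 3, 0, 1, 0, 2, 1, 2, 3, 1, 2, 2, 3, 1, 2]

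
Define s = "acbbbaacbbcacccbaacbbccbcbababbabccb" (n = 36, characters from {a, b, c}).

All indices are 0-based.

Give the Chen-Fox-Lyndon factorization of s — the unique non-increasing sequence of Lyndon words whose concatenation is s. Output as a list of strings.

emit factor 1: 'acbbb' (i=0, period=5)
emit factor 2: 'aacbbcacccbaacbbccbcbababbabccb' (i=5, period=31)

["acbbb", "aacbbcacccbaacbbccbcbababbabccb"]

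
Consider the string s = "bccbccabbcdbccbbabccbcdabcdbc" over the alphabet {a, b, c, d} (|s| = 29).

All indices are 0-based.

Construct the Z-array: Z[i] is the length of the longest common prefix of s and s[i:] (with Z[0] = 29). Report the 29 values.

Z[0]=29
i=1: fresh scan; Z[1]=0
i=2: fresh scan; Z[2]=0
i=3: fresh scan; Z[3]=3 scan→box=[3,6)
i=4: min(r-i=2, Z[1]=0)=0; Z[4]=0
i=5: min(r-i=1, Z[2]=0)=0; Z[5]=0
i=6: fresh scan; Z[6]=0
i=7: fresh scan; Z[7]=1 scan→box=[7,8)
i=8: fresh scan; Z[8]=2 scan→box=[8,10)
i=9: min(r-i=1, Z[1]=0)=0; Z[9]=0
i=10: fresh scan; Z[10]=0
i=11: fresh scan; Z[11]=4 scan→box=[11,15)
i=12: min(r-i=3, Z[1]=0)=0; Z[12]=0
i=13: min(r-i=2, Z[2]=0)=0; Z[13]=0
i=14: min(r-i=1, Z[3]=3)=1; Z[14]=1
i=15: fresh scan; Z[15]=1 scan→box=[15,16)
i=16: fresh scan; Z[16]=0
i=17: fresh scan; Z[17]=5 scan→box=[17,22)
i=18: min(r-i=4, Z[1]=0)=0; Z[18]=0
i=19: min(r-i=3, Z[2]=0)=0; Z[19]=0
i=20: min(r-i=2, Z[3]=3)=2; Z[20]=2
i=21: min(r-i=1, Z[4]=0)=0; Z[21]=0
i=22: fresh scan; Z[22]=0
i=23: fresh scan; Z[23]=0
i=24: fresh scan; Z[24]=2 scan→box=[24,26)
i=25: min(r-i=1, Z[1]=0)=0; Z[25]=0
i=26: fresh scan; Z[26]=0
i=27: fresh scan; Z[27]=2 scan→box=[27,29)
i=28: min(r-i=1, Z[1]=0)=0; Z[28]=0

[29, 0, 0, 3, 0, 0, 0, 1, 2, 0, 0, 4, 0, 0, 1, 1, 0, 5, 0, 0, 2, 0, 0, 0, 2, 0, 0, 2, 0]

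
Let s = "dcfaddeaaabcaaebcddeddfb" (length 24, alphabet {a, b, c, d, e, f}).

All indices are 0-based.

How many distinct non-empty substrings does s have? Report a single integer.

275

rank→(start, suffix):
  0 → (7, 'aaabcaaebcddeddfb')
  1 → (8, 'aabcaaebcddeddfb')
  2 → (12, 'aaebcddeddfb')
  3 → (9, 'abcaaebcddeddfb')
  4 → (3, 'addeaaabcaaebcddeddfb')
  5 → (13, 'aebcddeddfb')
  6 → (23, 'b')
  7 → (10, 'bcaaebcddeddfb')
  8 → (15, 'bcddeddfb')
  9 → (11, 'caaebcddeddfb')
  10 → (16, 'cddeddfb')
  11 → (1, 'cfaddeaaabcaaebcddeddfb')
  12 → (0, 'dcfaddeaaabcaaebcddeddfb')
  13 → (4, 'ddeaaabcaaebcddeddfb')
  14 → (17, 'ddeddfb')
  15 → (20, 'ddfb')
  16 → (5, 'deaaabcaaebcddeddfb')
  17 → (18, 'deddfb')
  18 → (21, 'dfb')
  19 → (6, 'eaaabcaaebcddeddfb')
  20 → (14, 'ebcddeddfb')
  21 → (19, 'eddfb')
  22 → (2, 'faddeaaabcaaebcddeddfb')
  23 → (22, 'fb')

SA = [7, 8, 12, 9, 3, 13, 23, 10, 15, 11, 16, 1, 0, 4, 17, 20, 5, 18, 21, 6, 14, 19, 2, 22]
i: (SA[i-1],SA[i]) lcp shared
  1: (7,8) 2 'aa'
  2: (8,12) 2 'aa'
  3: (12,9) 1 'a'
  4: (9,3) 1 'a'
  5: (3,13) 1 'a'
  6: (13,23) 0 ''
  7: (23,10) 1 'b'
  8: (10,15) 2 'bc'
  9: (15,11) 0 ''
  10: (11,16) 1 'c'
  11: (16,1) 1 'c'
  12: (1,0) 0 ''
  13: (0,4) 1 'd'
  14: (4,17) 3 'dde'
  15: (17,20) 2 'dd'
  16: (20,5) 1 'd'
  17: (5,18) 2 'de'
  18: (18,21) 1 'd'
  19: (21,6) 0 ''
  20: (6,14) 1 'e'
  21: (14,19) 1 'e'
  22: (19,2) 0 ''
  23: (2,22) 1 'f'

n(n+1)/2 = 24·25/2 = 300
Σ LCP = 0 + 2 + 2 + 1 + 1 + 1 + 0 + 1 + 2 + 0 + 1 + 1 + 0 + 1 + 3 + 2 + 1 + 2 + 1 + 0 + 1 + 1 + 0 + 1 = 25
distinct = 300 − 25 = 275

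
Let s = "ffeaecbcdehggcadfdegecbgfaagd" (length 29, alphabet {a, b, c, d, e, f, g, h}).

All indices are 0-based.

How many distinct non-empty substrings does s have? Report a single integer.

rank | idx | suffix
   0 |  25 | aagd
   1 |  14 | adfdegecbgfaagd
   2 |   3 | aecbcdehggcadfdegecbgfaagd
   3 |  26 | agd
   4 |   6 | bcdehggcadfdegecbgfaagd
   5 |  22 | bgfaagd
   6 |  13 | cadfdegecbgfaagd
   7 |   5 | cbcdehggcadfdegecbgfaagd
   8 |  21 | cbgfaagd
   9 |   7 | cdehggcadfdegecbgfaagd
  10 |  28 | d
  11 |  17 | degecbgfaagd
  12 |   8 | dehggcadfdegecbgfaagd
  13 |  15 | dfdegecbgfaagd
  14 |   2 | eaecbcdehggcadfdegecbgfaagd
  15 |   4 | ecbcdehggcadfdegecbgfaagd
  16 |  20 | ecbgfaagd
  17 |  18 | egecbgfaagd
  18 |   9 | ehggcadfdegecbgfaagd
  19 |  24 | faagd
  20 |  16 | fdegecbgfaagd
  21 |   1 | feaecbcdehggcadfdegecbgfaagd
  22 |   0 | ffeaecbcdehggcadfdegecbgfaagd
  23 |  12 | gcadfdegecbgfaagd
  24 |  27 | gd
  25 |  19 | gecbgfaagd
  26 |  23 | gfaagd
  27 |  11 | ggcadfdegecbgfaagd
  28 |  10 | hggcadfdegecbgfaagd

SA = [25, 14, 3, 26, 6, 22, 13, 5, 21, 7, 28, 17, 8, 15, 2, 4, 20, 18, 9, 24, 16, 1, 0, 12, 27, 19, 23, 11, 10]
i: (SA[i-1],SA[i]) lcp shared
  1: (25,14) 1 'a'
  2: (14,3) 1 'a'
  3: (3,26) 1 'a'
  4: (26,6) 0 ''
  5: (6,22) 1 'b'
  6: (22,13) 0 ''
  7: (13,5) 1 'c'
  8: (5,21) 2 'cb'
  9: (21,7) 1 'c'
  10: (7,28) 0 ''
  11: (28,17) 1 'd'
  12: (17,8) 2 'de'
  13: (8,15) 1 'd'
  14: (15,2) 0 ''
  15: (2,4) 1 'e'
  16: (4,20) 3 'ecb'
  17: (20,18) 1 'e'
  18: (18,9) 1 'e'
  19: (9,24) 0 ''
  20: (24,16) 1 'f'
  21: (16,1) 1 'f'
  22: (1,0) 1 'f'
  23: (0,12) 0 ''
  24: (12,27) 1 'g'
  25: (27,19) 1 'g'
  26: (19,23) 1 'g'
  27: (23,11) 1 'g'
  28: (11,10) 0 ''

n(n+1)/2 = 29·30/2 = 435
Σ LCP = 0 + 1 + 1 + 1 + 0 + 1 + 0 + 1 + 2 + 1 + 0 + 1 + 2 + 1 + 0 + 1 + 3 + 1 + 1 + 0 + 1 + 1 + 1 + 0 + 1 + 1 + 1 + 1 + 0 = 25
distinct = 435 − 25 = 410

410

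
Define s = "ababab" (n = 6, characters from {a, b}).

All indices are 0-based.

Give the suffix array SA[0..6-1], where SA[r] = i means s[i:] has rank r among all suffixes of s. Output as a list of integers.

rank→(start, suffix):
  0 → (4, 'ab')
  1 → (2, 'abab')
  2 → (0, 'ababab')
  3 → (5, 'b')
  4 → (3, 'bab')
  5 → (1, 'babab')

[4, 2, 0, 5, 3, 1]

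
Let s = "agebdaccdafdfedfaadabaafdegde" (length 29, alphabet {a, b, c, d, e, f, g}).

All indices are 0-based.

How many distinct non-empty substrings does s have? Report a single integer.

rank→(start, suffix):
  0 → (16, 'aadabaafdegde')
  1 → (21, 'aafdegde')
  2 → (19, 'abaafdegde')
  3 → (5, 'accdafdfedfaadabaafdegde')
  4 → (17, 'adabaafdegde')
  5 → (22, 'afdegde')
  6 → (9, 'afdfedfaadabaafdegde')
  7 → (0, 'agebdaccdafdfedfaadabaafdegde')
  8 → (20, 'baafdegde')
  9 → (3, 'bdaccdafdfedfaadabaafdegde')
  10 → (6, 'ccdafdfedfaadabaafdegde')
  11 → (7, 'cdafdfedfaadabaafdegde')
  12 → (18, 'dabaafdegde')
  13 → (4, 'daccdafdfedfaadabaafdegde')
  14 → (8, 'dafdfedfaadabaafdegde')
  15 → (27, 'de')
  16 → (24, 'degde')
  17 → (14, 'dfaadabaafdegde')
  18 → (11, 'dfedfaadabaafdegde')
  19 → (28, 'e')
  20 → (2, 'ebdaccdafdfedfaadabaafdegde')
  21 → (13, 'edfaadabaafdegde')
  22 → (25, 'egde')
  23 → (15, 'faadabaafdegde')
  24 → (23, 'fdegde')
  25 → (10, 'fdfedfaadabaafdegde')
  26 → (12, 'fedfaadabaafdegde')
  27 → (26, 'gde')
  28 → (1, 'gebdaccdafdfedfaadabaafdegde')

SA = [16, 21, 19, 5, 17, 22, 9, 0, 20, 3, 6, 7, 18, 4, 8, 27, 24, 14, 11, 28, 2, 13, 25, 15, 23, 10, 12, 26, 1]
i: (SA[i-1],SA[i]) lcp shared
  1: (16,21) 2 'aa'
  2: (21,19) 1 'a'
  3: (19,5) 1 'a'
  4: (5,17) 1 'a'
  5: (17,22) 1 'a'
  6: (22,9) 3 'afd'
  7: (9,0) 1 'a'
  8: (0,20) 0 ''
  9: (20,3) 1 'b'
  10: (3,6) 0 ''
  11: (6,7) 1 'c'
  12: (7,18) 0 ''
  13: (18,4) 2 'da'
  14: (4,8) 2 'da'
  15: (8,27) 1 'd'
  16: (27,24) 2 'de'
  17: (24,14) 1 'd'
  18: (14,11) 2 'df'
  19: (11,28) 0 ''
  20: (28,2) 1 'e'
  21: (2,13) 1 'e'
  22: (13,25) 1 'e'
  23: (25,15) 0 ''
  24: (15,23) 1 'f'
  25: (23,10) 2 'fd'
  26: (10,12) 1 'f'
  27: (12,26) 0 ''
  28: (26,1) 1 'g'

n(n+1)/2 = 29·30/2 = 435
Σ LCP = 0 + 2 + 1 + 1 + 1 + 1 + 3 + 1 + 0 + 1 + 0 + 1 + 0 + 2 + 2 + 1 + 2 + 1 + 2 + 0 + 1 + 1 + 1 + 0 + 1 + 2 + 1 + 0 + 1 = 30
distinct = 435 − 30 = 405

405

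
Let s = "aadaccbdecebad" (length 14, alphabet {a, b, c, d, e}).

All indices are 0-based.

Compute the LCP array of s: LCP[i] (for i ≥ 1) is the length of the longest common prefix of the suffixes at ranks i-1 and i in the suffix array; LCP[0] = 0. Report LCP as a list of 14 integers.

rank→(start, suffix):
  0 → (0, 'aadaccbdecebad')
  1 → (3, 'accbdecebad')
  2 → (12, 'ad')
  3 → (1, 'adaccbdecebad')
  4 → (11, 'bad')
  5 → (6, 'bdecebad')
  6 → (5, 'cbdecebad')
  7 → (4, 'ccbdecebad')
  8 → (9, 'cebad')
  9 → (13, 'd')
  10 → (2, 'daccbdecebad')
  11 → (7, 'decebad')
  12 → (10, 'ebad')
  13 → (8, 'ecebad')

SA = [0, 3, 12, 1, 11, 6, 5, 4, 9, 13, 2, 7, 10, 8]
rank  pair      lcp
   1  s[0:],s[3:]  1  'a'
   2  s[3:],s[12:]  1  'a'
   3  s[12:],s[1:]  2  'ad'
   4  s[1:],s[11:]  0  ''
   5  s[11:],s[6:]  1  'b'
   6  s[6:],s[5:]  0  ''
   7  s[5:],s[4:]  1  'c'
   8  s[4:],s[9:]  1  'c'
   9  s[9:],s[13:]  0  ''
  10  s[13:],s[2:]  1  'd'
  11  s[2:],s[7:]  1  'd'
  12  s[7:],s[10:]  0  ''
  13  s[10:],s[8:]  1  'e'

[0, 1, 1, 2, 0, 1, 0, 1, 1, 0, 1, 1, 0, 1]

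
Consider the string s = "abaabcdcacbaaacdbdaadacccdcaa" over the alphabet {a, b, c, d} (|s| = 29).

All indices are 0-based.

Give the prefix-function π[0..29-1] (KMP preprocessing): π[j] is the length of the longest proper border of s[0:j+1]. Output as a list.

[0, 0, 1, 1, 2, 0, 0, 0, 1, 0, 0, 1, 1, 1, 0, 0, 0, 0, 1, 1, 0, 1, 0, 0, 0, 0, 0, 1, 1]

π[0] = 0
j=1 s[j]='b': π[1]=0 (border '')
j=2 s[j]='a': π[2]=1 (border 'a')
j=3 s[j]='a': k: 1→0; π[3]=1 (border 'a')
j=4 s[j]='b': π[4]=2 (border 'ab')
j=5 s[j]='c': k: 2→0; π[5]=0 (border '')
j=6 s[j]='d': π[6]=0 (border '')
j=7 s[j]='c': π[7]=0 (border '')
j=8 s[j]='a': π[8]=1 (border 'a')
j=9 s[j]='c': k: 1→0; π[9]=0 (border '')
j=10 s[j]='b': π[10]=0 (border '')
j=11 s[j]='a': π[11]=1 (border 'a')
j=12 s[j]='a': k: 1→0; π[12]=1 (border 'a')
j=13 s[j]='a': k: 1→0; π[13]=1 (border 'a')
j=14 s[j]='c': k: 1→0; π[14]=0 (border '')
j=15 s[j]='d': π[15]=0 (border '')
j=16 s[j]='b': π[16]=0 (border '')
j=17 s[j]='d': π[17]=0 (border '')
j=18 s[j]='a': π[18]=1 (border 'a')
j=19 s[j]='a': k: 1→0; π[19]=1 (border 'a')
j=20 s[j]='d': k: 1→0; π[20]=0 (border '')
j=21 s[j]='a': π[21]=1 (border 'a')
j=22 s[j]='c': k: 1→0; π[22]=0 (border '')
j=23 s[j]='c': π[23]=0 (border '')
j=24 s[j]='c': π[24]=0 (border '')
j=25 s[j]='d': π[25]=0 (border '')
j=26 s[j]='c': π[26]=0 (border '')
j=27 s[j]='a': π[27]=1 (border 'a')
j=28 s[j]='a': k: 1→0; π[28]=1 (border 'a')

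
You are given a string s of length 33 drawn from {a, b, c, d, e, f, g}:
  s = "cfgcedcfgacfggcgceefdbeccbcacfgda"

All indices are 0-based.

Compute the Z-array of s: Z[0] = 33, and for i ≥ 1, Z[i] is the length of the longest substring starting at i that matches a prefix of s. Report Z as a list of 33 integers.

Z[0]=33
i=1: fresh scan; Z[1]=0
i=2: fresh scan; Z[2]=0
i=3: fresh scan; Z[3]=1 extend→box=[3,4)
i=4: fresh scan; Z[4]=0
i=5: fresh scan; Z[5]=0
i=6: fresh scan; Z[6]=3 extend→box=[6,9)
i=7: min(r-i=2, Z[1]=0)=0; Z[7]=0
i=8: min(r-i=1, Z[2]=0)=0; Z[8]=0
i=9: fresh scan; Z[9]=0
i=10: fresh scan; Z[10]=3 extend→box=[10,13)
i=11: min(r-i=2, Z[1]=0)=0; Z[11]=0
i=12: min(r-i=1, Z[2]=0)=0; Z[12]=0
i=13: fresh scan; Z[13]=0
i=14: fresh scan; Z[14]=1 extend→box=[14,15)
i=15: fresh scan; Z[15]=0
i=16: fresh scan; Z[16]=1 extend→box=[16,17)
i=17: fresh scan; Z[17]=0
i=18: fresh scan; Z[18]=0
i=19: fresh scan; Z[19]=0
i=20: fresh scan; Z[20]=0
i=21: fresh scan; Z[21]=0
i=22: fresh scan; Z[22]=0
i=23: fresh scan; Z[23]=1 extend→box=[23,24)
i=24: fresh scan; Z[24]=1 extend→box=[24,25)
i=25: fresh scan; Z[25]=0
i=26: fresh scan; Z[26]=1 extend→box=[26,27)
i=27: fresh scan; Z[27]=0
i=28: fresh scan; Z[28]=3 extend→box=[28,31)
i=29: min(r-i=2, Z[1]=0)=0; Z[29]=0
i=30: min(r-i=1, Z[2]=0)=0; Z[30]=0
i=31: fresh scan; Z[31]=0
i=32: fresh scan; Z[32]=0

[33, 0, 0, 1, 0, 0, 3, 0, 0, 0, 3, 0, 0, 0, 1, 0, 1, 0, 0, 0, 0, 0, 0, 1, 1, 0, 1, 0, 3, 0, 0, 0, 0]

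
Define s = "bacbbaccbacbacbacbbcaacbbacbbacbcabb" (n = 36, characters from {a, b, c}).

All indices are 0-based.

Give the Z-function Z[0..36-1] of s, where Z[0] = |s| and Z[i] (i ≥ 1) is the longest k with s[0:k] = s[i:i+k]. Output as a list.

[36, 0, 0, 1, 3, 0, 0, 0, 4, 0, 0, 4, 0, 0, 5, 0, 0, 1, 1, 0, 0, 0, 0, 1, 7, 0, 0, 1, 4, 0, 0, 1, 0, 0, 1, 1]

Z[0]=36
i=1: i≥r, start 0; Z[1]=0
i=2: i≥r, start 0; Z[2]=0
i=3: i≥r, start 0; Z[3]=1 grow→box=[3,4)
i=4: i≥r, start 0; Z[4]=3 grow→box=[4,7)
i=5: min(r-i=2, Z[1]=0)=0; Z[5]=0
i=6: min(r-i=1, Z[2]=0)=0; Z[6]=0
i=7: i≥r, start 0; Z[7]=0
i=8: i≥r, start 0; Z[8]=4 grow→box=[8,12)
i=9: min(r-i=3, Z[1]=0)=0; Z[9]=0
i=10: min(r-i=2, Z[2]=0)=0; Z[10]=0
i=11: min(r-i=1, Z[3]=1)=1; Z[11]=4 grow→box=[11,15)
i=12: min(r-i=3, Z[1]=0)=0; Z[12]=0
i=13: min(r-i=2, Z[2]=0)=0; Z[13]=0
i=14: min(r-i=1, Z[3]=1)=1; Z[14]=5 grow→box=[14,19)
i=15: min(r-i=4, Z[1]=0)=0; Z[15]=0
i=16: min(r-i=3, Z[2]=0)=0; Z[16]=0
i=17: min(r-i=2, Z[3]=1)=1; Z[17]=1
i=18: min(r-i=1, Z[4]=3)=1; Z[18]=1
i=19: i≥r, start 0; Z[19]=0
i=20: i≥r, start 0; Z[20]=0
i=21: i≥r, start 0; Z[21]=0
i=22: i≥r, start 0; Z[22]=0
i=23: i≥r, start 0; Z[23]=1 grow→box=[23,24)
i=24: i≥r, start 0; Z[24]=7 grow→box=[24,31)
i=25: min(r-i=6, Z[1]=0)=0; Z[25]=0
i=26: min(r-i=5, Z[2]=0)=0; Z[26]=0
i=27: min(r-i=4, Z[3]=1)=1; Z[27]=1
i=28: min(r-i=3, Z[4]=3)=3; Z[28]=4 grow→box=[28,32)
i=29: min(r-i=3, Z[1]=0)=0; Z[29]=0
i=30: min(r-i=2, Z[2]=0)=0; Z[30]=0
i=31: min(r-i=1, Z[3]=1)=1; Z[31]=1
i=32: i≥r, start 0; Z[32]=0
i=33: i≥r, start 0; Z[33]=0
i=34: i≥r, start 0; Z[34]=1 grow→box=[34,35)
i=35: i≥r, start 0; Z[35]=1 grow→box=[35,36)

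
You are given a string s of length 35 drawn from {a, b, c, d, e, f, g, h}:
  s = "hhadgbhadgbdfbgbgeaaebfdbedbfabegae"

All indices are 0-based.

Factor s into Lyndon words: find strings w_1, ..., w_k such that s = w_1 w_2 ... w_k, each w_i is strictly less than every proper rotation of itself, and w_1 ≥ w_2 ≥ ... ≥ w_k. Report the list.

["h", "h", "adgbh", "adgbdfbgbge", "aaebfdbedbfabegae"]

emit factor 1: 'h' (i=0, period=1)
emit factor 2: 'h' (i=1, period=1)
emit factor 3: 'adgbh' (i=2, period=5)
emit factor 4: 'adgbdfbgbge' (i=7, period=11)
emit factor 5: 'aaebfdbedbfabegae' (i=18, period=17)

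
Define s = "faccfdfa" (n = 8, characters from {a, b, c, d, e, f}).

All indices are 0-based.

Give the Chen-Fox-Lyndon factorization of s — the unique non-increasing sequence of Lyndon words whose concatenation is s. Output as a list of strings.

emit factor 1: 'f' (i=0, period=1)
emit factor 2: 'accfdf' (i=1, period=6)
emit factor 3: 'a' (i=7, period=1)

["f", "accfdf", "a"]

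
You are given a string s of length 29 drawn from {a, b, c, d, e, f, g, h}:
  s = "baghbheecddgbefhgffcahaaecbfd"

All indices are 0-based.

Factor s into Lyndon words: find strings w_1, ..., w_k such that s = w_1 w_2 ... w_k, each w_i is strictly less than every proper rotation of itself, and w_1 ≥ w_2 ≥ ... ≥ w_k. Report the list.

["b", "aghbheecddgbefhgffcah", "aaecbfd"]

emit factor 1: 'b' (i=0, period=1)
emit factor 2: 'aghbheecddgbefhgffcah' (i=1, period=21)
emit factor 3: 'aaecbfd' (i=22, period=7)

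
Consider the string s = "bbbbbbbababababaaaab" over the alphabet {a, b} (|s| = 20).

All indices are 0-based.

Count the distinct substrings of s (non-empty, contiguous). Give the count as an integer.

rank | idx | suffix
   0 |  15 | aaaab
   1 |  16 | aaab
   2 |  17 | aab
   3 |  18 | ab
   4 |  13 | abaaaab
   5 |  11 | ababaaaab
   6 |   9 | abababaaaab
   7 |   7 | ababababaaaab
   8 |  19 | b
   9 |  14 | baaaab
  10 |  12 | babaaaab
  11 |  10 | bababaaaab
  12 |   8 | babababaaaab
  13 |   6 | bababababaaaab
  14 |   5 | bbababababaaaab
  15 |   4 | bbbababababaaaab
  16 |   3 | bbbbababababaaaab
  17 |   2 | bbbbbababababaaaab
  18 |   1 | bbbbbbababababaaaab
  19 |   0 | bbbbbbbababababaaaab

SA = [15, 16, 17, 18, 13, 11, 9, 7, 19, 14, 12, 10, 8, 6, 5, 4, 3, 2, 1, 0]
rank  pair      lcp
   1  s[15:],s[16:]  3  'aaa'
   2  s[16:],s[17:]  2  'aa'
   3  s[17:],s[18:]  1  'a'
   4  s[18:],s[13:]  2  'ab'
   5  s[13:],s[11:]  3  'aba'
   6  s[11:],s[9:]  5  'ababa'
   7  s[9:],s[7:]  7  'abababa'
   8  s[7:],s[19:]  0  ''
   9  s[19:],s[14:]  1  'b'
  10  s[14:],s[12:]  2  'ba'
  11  s[12:],s[10:]  4  'baba'
  12  s[10:],s[8:]  6  'bababa'
  13  s[8:],s[6:]  8  'babababa'
  14  s[6:],s[5:]  1  'b'
  15  s[5:],s[4:]  2  'bb'
  16  s[4:],s[3:]  3  'bbb'
  17  s[3:],s[2:]  4  'bbbb'
  18  s[2:],s[1:]  5  'bbbbb'
  19  s[1:],s[0:]  6  'bbbbbb'

n(n+1)/2 = 20·21/2 = 210
Σ LCP = 0 + 3 + 2 + 1 + 2 + 3 + 5 + 7 + 0 + 1 + 2 + 4 + 6 + 8 + 1 + 2 + 3 + 4 + 5 + 6 = 65
distinct = 210 − 65 = 145

145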